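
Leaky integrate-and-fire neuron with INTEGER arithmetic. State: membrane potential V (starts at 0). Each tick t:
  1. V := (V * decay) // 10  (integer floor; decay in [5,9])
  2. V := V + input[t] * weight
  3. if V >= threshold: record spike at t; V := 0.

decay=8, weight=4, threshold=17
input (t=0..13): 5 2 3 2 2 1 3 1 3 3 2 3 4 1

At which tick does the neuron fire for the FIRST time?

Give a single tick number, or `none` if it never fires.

t=0: input=5 -> V=0 FIRE
t=1: input=2 -> V=8
t=2: input=3 -> V=0 FIRE
t=3: input=2 -> V=8
t=4: input=2 -> V=14
t=5: input=1 -> V=15
t=6: input=3 -> V=0 FIRE
t=7: input=1 -> V=4
t=8: input=3 -> V=15
t=9: input=3 -> V=0 FIRE
t=10: input=2 -> V=8
t=11: input=3 -> V=0 FIRE
t=12: input=4 -> V=16
t=13: input=1 -> V=16

Answer: 0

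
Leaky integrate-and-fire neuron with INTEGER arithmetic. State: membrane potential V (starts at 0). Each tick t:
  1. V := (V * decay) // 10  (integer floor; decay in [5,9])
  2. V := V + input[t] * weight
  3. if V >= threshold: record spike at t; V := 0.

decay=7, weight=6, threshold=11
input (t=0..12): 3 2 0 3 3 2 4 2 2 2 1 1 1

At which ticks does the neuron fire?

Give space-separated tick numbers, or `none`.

t=0: input=3 -> V=0 FIRE
t=1: input=2 -> V=0 FIRE
t=2: input=0 -> V=0
t=3: input=3 -> V=0 FIRE
t=4: input=3 -> V=0 FIRE
t=5: input=2 -> V=0 FIRE
t=6: input=4 -> V=0 FIRE
t=7: input=2 -> V=0 FIRE
t=8: input=2 -> V=0 FIRE
t=9: input=2 -> V=0 FIRE
t=10: input=1 -> V=6
t=11: input=1 -> V=10
t=12: input=1 -> V=0 FIRE

Answer: 0 1 3 4 5 6 7 8 9 12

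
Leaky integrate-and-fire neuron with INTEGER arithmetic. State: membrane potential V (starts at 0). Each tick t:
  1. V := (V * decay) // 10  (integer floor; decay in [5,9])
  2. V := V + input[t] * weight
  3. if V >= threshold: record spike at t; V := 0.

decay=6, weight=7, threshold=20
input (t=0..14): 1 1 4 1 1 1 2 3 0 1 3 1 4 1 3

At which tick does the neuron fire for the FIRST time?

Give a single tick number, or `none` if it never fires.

t=0: input=1 -> V=7
t=1: input=1 -> V=11
t=2: input=4 -> V=0 FIRE
t=3: input=1 -> V=7
t=4: input=1 -> V=11
t=5: input=1 -> V=13
t=6: input=2 -> V=0 FIRE
t=7: input=3 -> V=0 FIRE
t=8: input=0 -> V=0
t=9: input=1 -> V=7
t=10: input=3 -> V=0 FIRE
t=11: input=1 -> V=7
t=12: input=4 -> V=0 FIRE
t=13: input=1 -> V=7
t=14: input=3 -> V=0 FIRE

Answer: 2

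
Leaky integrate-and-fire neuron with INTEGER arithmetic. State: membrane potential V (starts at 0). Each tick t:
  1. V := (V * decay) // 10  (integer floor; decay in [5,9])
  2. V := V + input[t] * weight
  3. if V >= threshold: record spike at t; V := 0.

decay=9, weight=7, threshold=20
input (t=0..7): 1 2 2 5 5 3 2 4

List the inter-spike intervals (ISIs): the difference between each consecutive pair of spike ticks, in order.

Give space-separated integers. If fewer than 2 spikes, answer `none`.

Answer: 2 1 1 2

Derivation:
t=0: input=1 -> V=7
t=1: input=2 -> V=0 FIRE
t=2: input=2 -> V=14
t=3: input=5 -> V=0 FIRE
t=4: input=5 -> V=0 FIRE
t=5: input=3 -> V=0 FIRE
t=6: input=2 -> V=14
t=7: input=4 -> V=0 FIRE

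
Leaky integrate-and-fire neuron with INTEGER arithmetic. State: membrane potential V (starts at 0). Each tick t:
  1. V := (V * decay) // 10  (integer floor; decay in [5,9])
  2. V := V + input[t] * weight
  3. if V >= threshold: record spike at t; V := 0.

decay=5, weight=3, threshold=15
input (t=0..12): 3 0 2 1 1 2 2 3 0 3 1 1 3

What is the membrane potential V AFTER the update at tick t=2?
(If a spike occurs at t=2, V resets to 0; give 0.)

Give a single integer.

t=0: input=3 -> V=9
t=1: input=0 -> V=4
t=2: input=2 -> V=8
t=3: input=1 -> V=7
t=4: input=1 -> V=6
t=5: input=2 -> V=9
t=6: input=2 -> V=10
t=7: input=3 -> V=14
t=8: input=0 -> V=7
t=9: input=3 -> V=12
t=10: input=1 -> V=9
t=11: input=1 -> V=7
t=12: input=3 -> V=12

Answer: 8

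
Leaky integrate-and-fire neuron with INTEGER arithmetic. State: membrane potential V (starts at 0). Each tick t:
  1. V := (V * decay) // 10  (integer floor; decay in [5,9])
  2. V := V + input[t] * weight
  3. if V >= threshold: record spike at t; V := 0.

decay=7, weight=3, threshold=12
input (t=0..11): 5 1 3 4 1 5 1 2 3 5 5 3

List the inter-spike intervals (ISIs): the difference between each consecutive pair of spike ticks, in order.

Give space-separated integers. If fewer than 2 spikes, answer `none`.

t=0: input=5 -> V=0 FIRE
t=1: input=1 -> V=3
t=2: input=3 -> V=11
t=3: input=4 -> V=0 FIRE
t=4: input=1 -> V=3
t=5: input=5 -> V=0 FIRE
t=6: input=1 -> V=3
t=7: input=2 -> V=8
t=8: input=3 -> V=0 FIRE
t=9: input=5 -> V=0 FIRE
t=10: input=5 -> V=0 FIRE
t=11: input=3 -> V=9

Answer: 3 2 3 1 1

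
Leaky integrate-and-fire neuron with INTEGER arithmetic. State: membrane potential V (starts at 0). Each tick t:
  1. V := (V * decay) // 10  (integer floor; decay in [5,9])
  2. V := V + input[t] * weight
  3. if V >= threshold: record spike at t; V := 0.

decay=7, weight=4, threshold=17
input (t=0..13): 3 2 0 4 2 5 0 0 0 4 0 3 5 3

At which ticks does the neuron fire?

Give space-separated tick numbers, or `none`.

t=0: input=3 -> V=12
t=1: input=2 -> V=16
t=2: input=0 -> V=11
t=3: input=4 -> V=0 FIRE
t=4: input=2 -> V=8
t=5: input=5 -> V=0 FIRE
t=6: input=0 -> V=0
t=7: input=0 -> V=0
t=8: input=0 -> V=0
t=9: input=4 -> V=16
t=10: input=0 -> V=11
t=11: input=3 -> V=0 FIRE
t=12: input=5 -> V=0 FIRE
t=13: input=3 -> V=12

Answer: 3 5 11 12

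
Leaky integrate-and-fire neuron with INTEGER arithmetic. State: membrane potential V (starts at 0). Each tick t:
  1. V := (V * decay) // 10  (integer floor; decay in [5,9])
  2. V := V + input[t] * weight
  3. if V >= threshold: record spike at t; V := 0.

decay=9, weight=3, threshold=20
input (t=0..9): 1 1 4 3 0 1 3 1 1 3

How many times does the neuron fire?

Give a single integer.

t=0: input=1 -> V=3
t=1: input=1 -> V=5
t=2: input=4 -> V=16
t=3: input=3 -> V=0 FIRE
t=4: input=0 -> V=0
t=5: input=1 -> V=3
t=6: input=3 -> V=11
t=7: input=1 -> V=12
t=8: input=1 -> V=13
t=9: input=3 -> V=0 FIRE

Answer: 2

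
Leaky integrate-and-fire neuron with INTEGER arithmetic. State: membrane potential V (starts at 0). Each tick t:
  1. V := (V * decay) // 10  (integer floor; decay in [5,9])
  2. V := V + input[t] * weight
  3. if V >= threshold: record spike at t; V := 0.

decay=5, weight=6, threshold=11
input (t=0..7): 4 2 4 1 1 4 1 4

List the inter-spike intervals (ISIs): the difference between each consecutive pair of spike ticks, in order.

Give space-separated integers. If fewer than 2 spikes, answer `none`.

t=0: input=4 -> V=0 FIRE
t=1: input=2 -> V=0 FIRE
t=2: input=4 -> V=0 FIRE
t=3: input=1 -> V=6
t=4: input=1 -> V=9
t=5: input=4 -> V=0 FIRE
t=6: input=1 -> V=6
t=7: input=4 -> V=0 FIRE

Answer: 1 1 3 2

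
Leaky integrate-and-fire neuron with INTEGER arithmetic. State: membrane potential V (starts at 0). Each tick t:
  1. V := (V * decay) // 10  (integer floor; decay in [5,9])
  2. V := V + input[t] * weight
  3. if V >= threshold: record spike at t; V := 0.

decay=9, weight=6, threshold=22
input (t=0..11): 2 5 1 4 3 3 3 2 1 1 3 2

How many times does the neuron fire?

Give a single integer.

t=0: input=2 -> V=12
t=1: input=5 -> V=0 FIRE
t=2: input=1 -> V=6
t=3: input=4 -> V=0 FIRE
t=4: input=3 -> V=18
t=5: input=3 -> V=0 FIRE
t=6: input=3 -> V=18
t=7: input=2 -> V=0 FIRE
t=8: input=1 -> V=6
t=9: input=1 -> V=11
t=10: input=3 -> V=0 FIRE
t=11: input=2 -> V=12

Answer: 5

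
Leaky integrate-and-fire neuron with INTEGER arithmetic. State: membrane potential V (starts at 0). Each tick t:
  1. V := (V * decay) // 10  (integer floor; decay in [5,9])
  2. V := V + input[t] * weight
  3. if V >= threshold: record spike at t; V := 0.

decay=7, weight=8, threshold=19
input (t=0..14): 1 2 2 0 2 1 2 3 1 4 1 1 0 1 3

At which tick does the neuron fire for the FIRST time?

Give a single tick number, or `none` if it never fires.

t=0: input=1 -> V=8
t=1: input=2 -> V=0 FIRE
t=2: input=2 -> V=16
t=3: input=0 -> V=11
t=4: input=2 -> V=0 FIRE
t=5: input=1 -> V=8
t=6: input=2 -> V=0 FIRE
t=7: input=3 -> V=0 FIRE
t=8: input=1 -> V=8
t=9: input=4 -> V=0 FIRE
t=10: input=1 -> V=8
t=11: input=1 -> V=13
t=12: input=0 -> V=9
t=13: input=1 -> V=14
t=14: input=3 -> V=0 FIRE

Answer: 1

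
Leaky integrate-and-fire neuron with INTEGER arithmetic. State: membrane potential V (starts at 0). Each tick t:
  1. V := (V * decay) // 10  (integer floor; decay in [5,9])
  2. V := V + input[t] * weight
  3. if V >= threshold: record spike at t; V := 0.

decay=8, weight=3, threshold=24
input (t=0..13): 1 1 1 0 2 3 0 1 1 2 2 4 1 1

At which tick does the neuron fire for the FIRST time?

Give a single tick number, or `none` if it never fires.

t=0: input=1 -> V=3
t=1: input=1 -> V=5
t=2: input=1 -> V=7
t=3: input=0 -> V=5
t=4: input=2 -> V=10
t=5: input=3 -> V=17
t=6: input=0 -> V=13
t=7: input=1 -> V=13
t=8: input=1 -> V=13
t=9: input=2 -> V=16
t=10: input=2 -> V=18
t=11: input=4 -> V=0 FIRE
t=12: input=1 -> V=3
t=13: input=1 -> V=5

Answer: 11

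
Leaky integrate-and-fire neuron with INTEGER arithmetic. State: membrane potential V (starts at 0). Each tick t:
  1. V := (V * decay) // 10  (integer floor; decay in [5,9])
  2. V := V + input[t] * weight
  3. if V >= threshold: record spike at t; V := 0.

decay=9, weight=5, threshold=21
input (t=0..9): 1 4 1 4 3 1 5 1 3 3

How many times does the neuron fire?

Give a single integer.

t=0: input=1 -> V=5
t=1: input=4 -> V=0 FIRE
t=2: input=1 -> V=5
t=3: input=4 -> V=0 FIRE
t=4: input=3 -> V=15
t=5: input=1 -> V=18
t=6: input=5 -> V=0 FIRE
t=7: input=1 -> V=5
t=8: input=3 -> V=19
t=9: input=3 -> V=0 FIRE

Answer: 4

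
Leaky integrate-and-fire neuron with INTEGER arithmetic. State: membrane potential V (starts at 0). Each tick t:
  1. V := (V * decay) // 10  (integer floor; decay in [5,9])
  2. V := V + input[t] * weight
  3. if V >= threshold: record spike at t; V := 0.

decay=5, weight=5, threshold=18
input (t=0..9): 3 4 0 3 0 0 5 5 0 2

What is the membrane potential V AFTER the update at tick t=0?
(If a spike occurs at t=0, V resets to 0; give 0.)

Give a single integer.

Answer: 15

Derivation:
t=0: input=3 -> V=15
t=1: input=4 -> V=0 FIRE
t=2: input=0 -> V=0
t=3: input=3 -> V=15
t=4: input=0 -> V=7
t=5: input=0 -> V=3
t=6: input=5 -> V=0 FIRE
t=7: input=5 -> V=0 FIRE
t=8: input=0 -> V=0
t=9: input=2 -> V=10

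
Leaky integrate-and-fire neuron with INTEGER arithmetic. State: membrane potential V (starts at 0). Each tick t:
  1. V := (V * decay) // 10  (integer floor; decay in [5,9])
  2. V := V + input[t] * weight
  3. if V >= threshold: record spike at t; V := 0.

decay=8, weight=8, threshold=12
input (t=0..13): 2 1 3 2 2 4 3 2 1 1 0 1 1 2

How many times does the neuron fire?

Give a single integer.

t=0: input=2 -> V=0 FIRE
t=1: input=1 -> V=8
t=2: input=3 -> V=0 FIRE
t=3: input=2 -> V=0 FIRE
t=4: input=2 -> V=0 FIRE
t=5: input=4 -> V=0 FIRE
t=6: input=3 -> V=0 FIRE
t=7: input=2 -> V=0 FIRE
t=8: input=1 -> V=8
t=9: input=1 -> V=0 FIRE
t=10: input=0 -> V=0
t=11: input=1 -> V=8
t=12: input=1 -> V=0 FIRE
t=13: input=2 -> V=0 FIRE

Answer: 10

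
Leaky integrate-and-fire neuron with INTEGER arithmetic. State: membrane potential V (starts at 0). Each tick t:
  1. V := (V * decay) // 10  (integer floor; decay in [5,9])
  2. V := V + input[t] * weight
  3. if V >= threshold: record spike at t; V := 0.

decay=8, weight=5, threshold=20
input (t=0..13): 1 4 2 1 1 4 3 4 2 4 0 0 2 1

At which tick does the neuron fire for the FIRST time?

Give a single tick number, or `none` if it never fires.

t=0: input=1 -> V=5
t=1: input=4 -> V=0 FIRE
t=2: input=2 -> V=10
t=3: input=1 -> V=13
t=4: input=1 -> V=15
t=5: input=4 -> V=0 FIRE
t=6: input=3 -> V=15
t=7: input=4 -> V=0 FIRE
t=8: input=2 -> V=10
t=9: input=4 -> V=0 FIRE
t=10: input=0 -> V=0
t=11: input=0 -> V=0
t=12: input=2 -> V=10
t=13: input=1 -> V=13

Answer: 1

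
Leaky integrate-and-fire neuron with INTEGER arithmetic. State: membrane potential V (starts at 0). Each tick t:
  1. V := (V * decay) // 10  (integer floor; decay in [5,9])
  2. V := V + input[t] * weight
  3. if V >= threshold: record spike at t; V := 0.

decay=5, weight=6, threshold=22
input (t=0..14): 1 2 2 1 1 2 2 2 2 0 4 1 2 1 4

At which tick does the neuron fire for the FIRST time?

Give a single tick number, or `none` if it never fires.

Answer: 7

Derivation:
t=0: input=1 -> V=6
t=1: input=2 -> V=15
t=2: input=2 -> V=19
t=3: input=1 -> V=15
t=4: input=1 -> V=13
t=5: input=2 -> V=18
t=6: input=2 -> V=21
t=7: input=2 -> V=0 FIRE
t=8: input=2 -> V=12
t=9: input=0 -> V=6
t=10: input=4 -> V=0 FIRE
t=11: input=1 -> V=6
t=12: input=2 -> V=15
t=13: input=1 -> V=13
t=14: input=4 -> V=0 FIRE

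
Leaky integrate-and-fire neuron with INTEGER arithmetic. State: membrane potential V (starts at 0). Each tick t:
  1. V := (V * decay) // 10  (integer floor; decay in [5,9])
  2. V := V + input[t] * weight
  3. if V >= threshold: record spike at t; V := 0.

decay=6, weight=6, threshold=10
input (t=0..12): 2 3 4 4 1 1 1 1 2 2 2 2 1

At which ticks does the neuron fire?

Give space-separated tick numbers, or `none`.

t=0: input=2 -> V=0 FIRE
t=1: input=3 -> V=0 FIRE
t=2: input=4 -> V=0 FIRE
t=3: input=4 -> V=0 FIRE
t=4: input=1 -> V=6
t=5: input=1 -> V=9
t=6: input=1 -> V=0 FIRE
t=7: input=1 -> V=6
t=8: input=2 -> V=0 FIRE
t=9: input=2 -> V=0 FIRE
t=10: input=2 -> V=0 FIRE
t=11: input=2 -> V=0 FIRE
t=12: input=1 -> V=6

Answer: 0 1 2 3 6 8 9 10 11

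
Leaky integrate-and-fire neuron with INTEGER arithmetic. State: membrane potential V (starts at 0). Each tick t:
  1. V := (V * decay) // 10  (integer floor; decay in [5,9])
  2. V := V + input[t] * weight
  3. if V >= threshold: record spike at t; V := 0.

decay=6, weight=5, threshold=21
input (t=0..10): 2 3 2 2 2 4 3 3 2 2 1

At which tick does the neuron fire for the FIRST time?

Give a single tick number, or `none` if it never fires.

t=0: input=2 -> V=10
t=1: input=3 -> V=0 FIRE
t=2: input=2 -> V=10
t=3: input=2 -> V=16
t=4: input=2 -> V=19
t=5: input=4 -> V=0 FIRE
t=6: input=3 -> V=15
t=7: input=3 -> V=0 FIRE
t=8: input=2 -> V=10
t=9: input=2 -> V=16
t=10: input=1 -> V=14

Answer: 1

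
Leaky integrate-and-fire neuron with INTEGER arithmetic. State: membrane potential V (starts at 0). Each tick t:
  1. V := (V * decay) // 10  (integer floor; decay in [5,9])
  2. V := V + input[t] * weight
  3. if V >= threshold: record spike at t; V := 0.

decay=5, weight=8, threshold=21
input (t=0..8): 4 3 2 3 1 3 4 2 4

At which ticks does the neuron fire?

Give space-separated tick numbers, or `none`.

Answer: 0 1 3 5 6 8

Derivation:
t=0: input=4 -> V=0 FIRE
t=1: input=3 -> V=0 FIRE
t=2: input=2 -> V=16
t=3: input=3 -> V=0 FIRE
t=4: input=1 -> V=8
t=5: input=3 -> V=0 FIRE
t=6: input=4 -> V=0 FIRE
t=7: input=2 -> V=16
t=8: input=4 -> V=0 FIRE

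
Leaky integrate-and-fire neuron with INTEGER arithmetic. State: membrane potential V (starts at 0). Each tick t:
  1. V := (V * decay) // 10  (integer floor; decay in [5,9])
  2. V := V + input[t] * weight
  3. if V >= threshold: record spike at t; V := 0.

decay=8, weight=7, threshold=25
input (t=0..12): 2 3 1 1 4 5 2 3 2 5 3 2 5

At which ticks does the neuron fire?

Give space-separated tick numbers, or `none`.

t=0: input=2 -> V=14
t=1: input=3 -> V=0 FIRE
t=2: input=1 -> V=7
t=3: input=1 -> V=12
t=4: input=4 -> V=0 FIRE
t=5: input=5 -> V=0 FIRE
t=6: input=2 -> V=14
t=7: input=3 -> V=0 FIRE
t=8: input=2 -> V=14
t=9: input=5 -> V=0 FIRE
t=10: input=3 -> V=21
t=11: input=2 -> V=0 FIRE
t=12: input=5 -> V=0 FIRE

Answer: 1 4 5 7 9 11 12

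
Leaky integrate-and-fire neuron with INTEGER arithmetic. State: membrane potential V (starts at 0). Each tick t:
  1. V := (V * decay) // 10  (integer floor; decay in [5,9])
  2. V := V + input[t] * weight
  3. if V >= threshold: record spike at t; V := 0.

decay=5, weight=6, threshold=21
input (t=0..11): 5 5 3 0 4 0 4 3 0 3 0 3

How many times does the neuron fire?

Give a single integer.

t=0: input=5 -> V=0 FIRE
t=1: input=5 -> V=0 FIRE
t=2: input=3 -> V=18
t=3: input=0 -> V=9
t=4: input=4 -> V=0 FIRE
t=5: input=0 -> V=0
t=6: input=4 -> V=0 FIRE
t=7: input=3 -> V=18
t=8: input=0 -> V=9
t=9: input=3 -> V=0 FIRE
t=10: input=0 -> V=0
t=11: input=3 -> V=18

Answer: 5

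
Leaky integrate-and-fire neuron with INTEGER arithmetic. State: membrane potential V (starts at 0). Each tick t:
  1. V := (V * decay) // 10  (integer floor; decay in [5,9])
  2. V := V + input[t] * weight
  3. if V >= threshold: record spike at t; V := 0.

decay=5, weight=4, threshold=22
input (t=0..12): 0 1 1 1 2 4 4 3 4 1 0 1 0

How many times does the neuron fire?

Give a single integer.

Answer: 2

Derivation:
t=0: input=0 -> V=0
t=1: input=1 -> V=4
t=2: input=1 -> V=6
t=3: input=1 -> V=7
t=4: input=2 -> V=11
t=5: input=4 -> V=21
t=6: input=4 -> V=0 FIRE
t=7: input=3 -> V=12
t=8: input=4 -> V=0 FIRE
t=9: input=1 -> V=4
t=10: input=0 -> V=2
t=11: input=1 -> V=5
t=12: input=0 -> V=2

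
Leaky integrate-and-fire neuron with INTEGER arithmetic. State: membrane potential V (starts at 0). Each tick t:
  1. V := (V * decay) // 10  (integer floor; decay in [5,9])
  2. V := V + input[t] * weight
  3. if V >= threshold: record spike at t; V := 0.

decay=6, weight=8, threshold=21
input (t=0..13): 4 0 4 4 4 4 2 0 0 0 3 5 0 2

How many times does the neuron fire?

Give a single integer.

Answer: 7

Derivation:
t=0: input=4 -> V=0 FIRE
t=1: input=0 -> V=0
t=2: input=4 -> V=0 FIRE
t=3: input=4 -> V=0 FIRE
t=4: input=4 -> V=0 FIRE
t=5: input=4 -> V=0 FIRE
t=6: input=2 -> V=16
t=7: input=0 -> V=9
t=8: input=0 -> V=5
t=9: input=0 -> V=3
t=10: input=3 -> V=0 FIRE
t=11: input=5 -> V=0 FIRE
t=12: input=0 -> V=0
t=13: input=2 -> V=16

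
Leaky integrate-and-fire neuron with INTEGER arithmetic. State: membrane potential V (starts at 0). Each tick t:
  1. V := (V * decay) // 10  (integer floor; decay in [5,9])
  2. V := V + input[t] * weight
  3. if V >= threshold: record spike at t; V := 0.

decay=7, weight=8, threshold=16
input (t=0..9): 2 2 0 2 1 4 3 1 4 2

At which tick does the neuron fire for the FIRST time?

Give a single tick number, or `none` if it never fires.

Answer: 0

Derivation:
t=0: input=2 -> V=0 FIRE
t=1: input=2 -> V=0 FIRE
t=2: input=0 -> V=0
t=3: input=2 -> V=0 FIRE
t=4: input=1 -> V=8
t=5: input=4 -> V=0 FIRE
t=6: input=3 -> V=0 FIRE
t=7: input=1 -> V=8
t=8: input=4 -> V=0 FIRE
t=9: input=2 -> V=0 FIRE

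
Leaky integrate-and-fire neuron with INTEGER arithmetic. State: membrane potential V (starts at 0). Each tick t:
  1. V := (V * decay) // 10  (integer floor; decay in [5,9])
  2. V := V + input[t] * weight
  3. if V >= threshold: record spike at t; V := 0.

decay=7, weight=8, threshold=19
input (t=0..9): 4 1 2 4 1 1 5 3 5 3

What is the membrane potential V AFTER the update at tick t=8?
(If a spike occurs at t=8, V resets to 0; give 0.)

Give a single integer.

Answer: 0

Derivation:
t=0: input=4 -> V=0 FIRE
t=1: input=1 -> V=8
t=2: input=2 -> V=0 FIRE
t=3: input=4 -> V=0 FIRE
t=4: input=1 -> V=8
t=5: input=1 -> V=13
t=6: input=5 -> V=0 FIRE
t=7: input=3 -> V=0 FIRE
t=8: input=5 -> V=0 FIRE
t=9: input=3 -> V=0 FIRE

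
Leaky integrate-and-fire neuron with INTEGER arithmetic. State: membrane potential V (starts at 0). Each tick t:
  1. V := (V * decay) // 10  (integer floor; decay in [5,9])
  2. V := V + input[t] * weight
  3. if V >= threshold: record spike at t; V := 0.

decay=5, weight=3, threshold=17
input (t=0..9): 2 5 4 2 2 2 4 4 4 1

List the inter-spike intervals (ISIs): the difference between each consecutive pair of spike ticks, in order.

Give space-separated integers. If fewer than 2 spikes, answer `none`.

Answer: 5 2

Derivation:
t=0: input=2 -> V=6
t=1: input=5 -> V=0 FIRE
t=2: input=4 -> V=12
t=3: input=2 -> V=12
t=4: input=2 -> V=12
t=5: input=2 -> V=12
t=6: input=4 -> V=0 FIRE
t=7: input=4 -> V=12
t=8: input=4 -> V=0 FIRE
t=9: input=1 -> V=3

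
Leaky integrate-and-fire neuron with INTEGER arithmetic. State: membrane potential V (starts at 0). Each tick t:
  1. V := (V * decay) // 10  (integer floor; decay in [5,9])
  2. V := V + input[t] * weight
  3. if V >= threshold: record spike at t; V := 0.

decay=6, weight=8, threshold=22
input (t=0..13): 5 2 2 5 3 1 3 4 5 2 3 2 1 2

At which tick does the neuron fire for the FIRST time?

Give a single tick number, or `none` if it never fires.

Answer: 0

Derivation:
t=0: input=5 -> V=0 FIRE
t=1: input=2 -> V=16
t=2: input=2 -> V=0 FIRE
t=3: input=5 -> V=0 FIRE
t=4: input=3 -> V=0 FIRE
t=5: input=1 -> V=8
t=6: input=3 -> V=0 FIRE
t=7: input=4 -> V=0 FIRE
t=8: input=5 -> V=0 FIRE
t=9: input=2 -> V=16
t=10: input=3 -> V=0 FIRE
t=11: input=2 -> V=16
t=12: input=1 -> V=17
t=13: input=2 -> V=0 FIRE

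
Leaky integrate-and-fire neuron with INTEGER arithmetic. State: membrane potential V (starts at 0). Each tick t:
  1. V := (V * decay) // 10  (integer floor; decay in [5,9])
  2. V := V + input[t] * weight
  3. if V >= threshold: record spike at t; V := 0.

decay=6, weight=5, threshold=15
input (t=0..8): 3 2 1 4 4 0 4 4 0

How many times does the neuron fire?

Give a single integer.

Answer: 5

Derivation:
t=0: input=3 -> V=0 FIRE
t=1: input=2 -> V=10
t=2: input=1 -> V=11
t=3: input=4 -> V=0 FIRE
t=4: input=4 -> V=0 FIRE
t=5: input=0 -> V=0
t=6: input=4 -> V=0 FIRE
t=7: input=4 -> V=0 FIRE
t=8: input=0 -> V=0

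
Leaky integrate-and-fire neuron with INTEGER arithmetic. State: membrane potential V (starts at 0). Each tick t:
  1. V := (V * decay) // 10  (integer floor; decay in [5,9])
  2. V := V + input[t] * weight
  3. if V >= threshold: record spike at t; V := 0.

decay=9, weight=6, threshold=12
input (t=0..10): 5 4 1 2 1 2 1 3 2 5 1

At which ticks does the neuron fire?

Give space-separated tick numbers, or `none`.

Answer: 0 1 3 5 7 8 9

Derivation:
t=0: input=5 -> V=0 FIRE
t=1: input=4 -> V=0 FIRE
t=2: input=1 -> V=6
t=3: input=2 -> V=0 FIRE
t=4: input=1 -> V=6
t=5: input=2 -> V=0 FIRE
t=6: input=1 -> V=6
t=7: input=3 -> V=0 FIRE
t=8: input=2 -> V=0 FIRE
t=9: input=5 -> V=0 FIRE
t=10: input=1 -> V=6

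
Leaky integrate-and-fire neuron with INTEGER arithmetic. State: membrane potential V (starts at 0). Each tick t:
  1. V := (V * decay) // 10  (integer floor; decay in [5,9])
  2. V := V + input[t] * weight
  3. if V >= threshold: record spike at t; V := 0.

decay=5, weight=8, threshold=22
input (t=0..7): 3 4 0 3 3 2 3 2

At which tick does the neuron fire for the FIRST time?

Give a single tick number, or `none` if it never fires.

t=0: input=3 -> V=0 FIRE
t=1: input=4 -> V=0 FIRE
t=2: input=0 -> V=0
t=3: input=3 -> V=0 FIRE
t=4: input=3 -> V=0 FIRE
t=5: input=2 -> V=16
t=6: input=3 -> V=0 FIRE
t=7: input=2 -> V=16

Answer: 0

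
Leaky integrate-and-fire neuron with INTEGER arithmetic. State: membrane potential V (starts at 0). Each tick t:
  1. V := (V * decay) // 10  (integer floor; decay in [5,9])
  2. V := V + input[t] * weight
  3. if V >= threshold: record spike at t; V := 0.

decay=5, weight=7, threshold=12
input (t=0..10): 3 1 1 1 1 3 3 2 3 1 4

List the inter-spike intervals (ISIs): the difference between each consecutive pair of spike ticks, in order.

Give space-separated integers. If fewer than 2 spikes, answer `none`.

t=0: input=3 -> V=0 FIRE
t=1: input=1 -> V=7
t=2: input=1 -> V=10
t=3: input=1 -> V=0 FIRE
t=4: input=1 -> V=7
t=5: input=3 -> V=0 FIRE
t=6: input=3 -> V=0 FIRE
t=7: input=2 -> V=0 FIRE
t=8: input=3 -> V=0 FIRE
t=9: input=1 -> V=7
t=10: input=4 -> V=0 FIRE

Answer: 3 2 1 1 1 2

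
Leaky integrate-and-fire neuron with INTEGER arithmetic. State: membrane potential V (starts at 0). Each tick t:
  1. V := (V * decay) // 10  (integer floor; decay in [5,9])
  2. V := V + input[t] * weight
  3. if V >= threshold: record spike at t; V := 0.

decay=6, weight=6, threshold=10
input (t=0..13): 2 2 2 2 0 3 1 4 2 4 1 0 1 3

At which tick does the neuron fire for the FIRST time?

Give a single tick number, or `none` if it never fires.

t=0: input=2 -> V=0 FIRE
t=1: input=2 -> V=0 FIRE
t=2: input=2 -> V=0 FIRE
t=3: input=2 -> V=0 FIRE
t=4: input=0 -> V=0
t=5: input=3 -> V=0 FIRE
t=6: input=1 -> V=6
t=7: input=4 -> V=0 FIRE
t=8: input=2 -> V=0 FIRE
t=9: input=4 -> V=0 FIRE
t=10: input=1 -> V=6
t=11: input=0 -> V=3
t=12: input=1 -> V=7
t=13: input=3 -> V=0 FIRE

Answer: 0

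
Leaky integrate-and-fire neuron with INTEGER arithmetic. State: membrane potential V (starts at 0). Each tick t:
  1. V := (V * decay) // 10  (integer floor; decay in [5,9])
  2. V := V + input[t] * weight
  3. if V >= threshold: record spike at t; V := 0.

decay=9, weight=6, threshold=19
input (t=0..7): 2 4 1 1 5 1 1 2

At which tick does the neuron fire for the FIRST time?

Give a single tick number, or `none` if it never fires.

Answer: 1

Derivation:
t=0: input=2 -> V=12
t=1: input=4 -> V=0 FIRE
t=2: input=1 -> V=6
t=3: input=1 -> V=11
t=4: input=5 -> V=0 FIRE
t=5: input=1 -> V=6
t=6: input=1 -> V=11
t=7: input=2 -> V=0 FIRE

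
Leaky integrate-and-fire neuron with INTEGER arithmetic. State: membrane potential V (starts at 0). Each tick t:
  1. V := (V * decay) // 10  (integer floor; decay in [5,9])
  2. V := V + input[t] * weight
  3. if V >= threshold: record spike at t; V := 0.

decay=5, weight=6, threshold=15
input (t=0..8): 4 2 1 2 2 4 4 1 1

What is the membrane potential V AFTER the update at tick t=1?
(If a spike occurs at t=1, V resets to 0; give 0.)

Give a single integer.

Answer: 12

Derivation:
t=0: input=4 -> V=0 FIRE
t=1: input=2 -> V=12
t=2: input=1 -> V=12
t=3: input=2 -> V=0 FIRE
t=4: input=2 -> V=12
t=5: input=4 -> V=0 FIRE
t=6: input=4 -> V=0 FIRE
t=7: input=1 -> V=6
t=8: input=1 -> V=9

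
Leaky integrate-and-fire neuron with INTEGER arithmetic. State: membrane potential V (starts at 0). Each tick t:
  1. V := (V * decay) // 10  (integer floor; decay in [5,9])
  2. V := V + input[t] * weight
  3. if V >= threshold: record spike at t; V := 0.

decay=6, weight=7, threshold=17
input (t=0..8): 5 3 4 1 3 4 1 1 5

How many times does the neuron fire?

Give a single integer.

t=0: input=5 -> V=0 FIRE
t=1: input=3 -> V=0 FIRE
t=2: input=4 -> V=0 FIRE
t=3: input=1 -> V=7
t=4: input=3 -> V=0 FIRE
t=5: input=4 -> V=0 FIRE
t=6: input=1 -> V=7
t=7: input=1 -> V=11
t=8: input=5 -> V=0 FIRE

Answer: 6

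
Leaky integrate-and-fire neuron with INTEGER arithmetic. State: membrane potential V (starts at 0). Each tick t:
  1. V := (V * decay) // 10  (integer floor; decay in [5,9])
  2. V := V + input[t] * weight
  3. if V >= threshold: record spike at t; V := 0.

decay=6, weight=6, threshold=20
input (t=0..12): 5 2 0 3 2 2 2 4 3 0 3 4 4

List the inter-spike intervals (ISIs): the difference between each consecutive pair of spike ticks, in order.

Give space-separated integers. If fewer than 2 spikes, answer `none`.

t=0: input=5 -> V=0 FIRE
t=1: input=2 -> V=12
t=2: input=0 -> V=7
t=3: input=3 -> V=0 FIRE
t=4: input=2 -> V=12
t=5: input=2 -> V=19
t=6: input=2 -> V=0 FIRE
t=7: input=4 -> V=0 FIRE
t=8: input=3 -> V=18
t=9: input=0 -> V=10
t=10: input=3 -> V=0 FIRE
t=11: input=4 -> V=0 FIRE
t=12: input=4 -> V=0 FIRE

Answer: 3 3 1 3 1 1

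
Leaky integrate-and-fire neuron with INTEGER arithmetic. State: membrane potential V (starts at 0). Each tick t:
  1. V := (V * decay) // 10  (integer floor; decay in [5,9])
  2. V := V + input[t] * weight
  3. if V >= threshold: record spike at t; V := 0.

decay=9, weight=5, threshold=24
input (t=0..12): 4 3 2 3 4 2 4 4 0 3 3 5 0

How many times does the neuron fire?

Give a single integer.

t=0: input=4 -> V=20
t=1: input=3 -> V=0 FIRE
t=2: input=2 -> V=10
t=3: input=3 -> V=0 FIRE
t=4: input=4 -> V=20
t=5: input=2 -> V=0 FIRE
t=6: input=4 -> V=20
t=7: input=4 -> V=0 FIRE
t=8: input=0 -> V=0
t=9: input=3 -> V=15
t=10: input=3 -> V=0 FIRE
t=11: input=5 -> V=0 FIRE
t=12: input=0 -> V=0

Answer: 6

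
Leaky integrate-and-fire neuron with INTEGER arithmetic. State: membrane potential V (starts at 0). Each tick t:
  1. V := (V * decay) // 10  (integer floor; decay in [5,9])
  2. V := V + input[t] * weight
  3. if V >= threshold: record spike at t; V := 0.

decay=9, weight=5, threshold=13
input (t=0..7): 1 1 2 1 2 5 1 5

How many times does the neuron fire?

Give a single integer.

t=0: input=1 -> V=5
t=1: input=1 -> V=9
t=2: input=2 -> V=0 FIRE
t=3: input=1 -> V=5
t=4: input=2 -> V=0 FIRE
t=5: input=5 -> V=0 FIRE
t=6: input=1 -> V=5
t=7: input=5 -> V=0 FIRE

Answer: 4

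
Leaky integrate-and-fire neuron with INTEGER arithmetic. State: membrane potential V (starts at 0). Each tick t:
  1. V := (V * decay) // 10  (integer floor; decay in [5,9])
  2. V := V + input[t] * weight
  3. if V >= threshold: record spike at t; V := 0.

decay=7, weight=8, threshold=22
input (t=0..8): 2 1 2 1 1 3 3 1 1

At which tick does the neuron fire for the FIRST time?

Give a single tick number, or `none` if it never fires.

t=0: input=2 -> V=16
t=1: input=1 -> V=19
t=2: input=2 -> V=0 FIRE
t=3: input=1 -> V=8
t=4: input=1 -> V=13
t=5: input=3 -> V=0 FIRE
t=6: input=3 -> V=0 FIRE
t=7: input=1 -> V=8
t=8: input=1 -> V=13

Answer: 2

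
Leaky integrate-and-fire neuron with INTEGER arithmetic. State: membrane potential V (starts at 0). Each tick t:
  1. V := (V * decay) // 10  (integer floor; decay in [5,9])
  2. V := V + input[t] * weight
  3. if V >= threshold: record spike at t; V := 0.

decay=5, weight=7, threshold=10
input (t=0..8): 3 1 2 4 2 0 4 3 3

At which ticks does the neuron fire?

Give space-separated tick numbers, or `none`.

Answer: 0 2 3 4 6 7 8

Derivation:
t=0: input=3 -> V=0 FIRE
t=1: input=1 -> V=7
t=2: input=2 -> V=0 FIRE
t=3: input=4 -> V=0 FIRE
t=4: input=2 -> V=0 FIRE
t=5: input=0 -> V=0
t=6: input=4 -> V=0 FIRE
t=7: input=3 -> V=0 FIRE
t=8: input=3 -> V=0 FIRE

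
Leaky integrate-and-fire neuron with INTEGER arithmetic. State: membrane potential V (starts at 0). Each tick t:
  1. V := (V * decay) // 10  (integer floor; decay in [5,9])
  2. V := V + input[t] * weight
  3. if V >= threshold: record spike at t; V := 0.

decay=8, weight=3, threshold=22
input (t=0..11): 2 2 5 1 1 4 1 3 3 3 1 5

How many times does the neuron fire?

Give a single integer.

Answer: 3

Derivation:
t=0: input=2 -> V=6
t=1: input=2 -> V=10
t=2: input=5 -> V=0 FIRE
t=3: input=1 -> V=3
t=4: input=1 -> V=5
t=5: input=4 -> V=16
t=6: input=1 -> V=15
t=7: input=3 -> V=21
t=8: input=3 -> V=0 FIRE
t=9: input=3 -> V=9
t=10: input=1 -> V=10
t=11: input=5 -> V=0 FIRE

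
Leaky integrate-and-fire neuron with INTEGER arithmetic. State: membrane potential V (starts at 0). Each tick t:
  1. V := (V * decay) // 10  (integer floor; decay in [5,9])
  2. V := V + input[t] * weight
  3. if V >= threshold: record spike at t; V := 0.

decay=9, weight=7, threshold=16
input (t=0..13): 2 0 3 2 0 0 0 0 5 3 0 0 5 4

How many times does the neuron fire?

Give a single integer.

Answer: 5

Derivation:
t=0: input=2 -> V=14
t=1: input=0 -> V=12
t=2: input=3 -> V=0 FIRE
t=3: input=2 -> V=14
t=4: input=0 -> V=12
t=5: input=0 -> V=10
t=6: input=0 -> V=9
t=7: input=0 -> V=8
t=8: input=5 -> V=0 FIRE
t=9: input=3 -> V=0 FIRE
t=10: input=0 -> V=0
t=11: input=0 -> V=0
t=12: input=5 -> V=0 FIRE
t=13: input=4 -> V=0 FIRE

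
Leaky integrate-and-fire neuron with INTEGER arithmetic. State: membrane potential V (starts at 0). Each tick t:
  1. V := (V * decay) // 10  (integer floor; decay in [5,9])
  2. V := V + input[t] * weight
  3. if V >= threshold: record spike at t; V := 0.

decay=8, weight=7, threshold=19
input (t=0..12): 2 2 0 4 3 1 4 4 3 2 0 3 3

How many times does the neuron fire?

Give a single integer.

Answer: 8

Derivation:
t=0: input=2 -> V=14
t=1: input=2 -> V=0 FIRE
t=2: input=0 -> V=0
t=3: input=4 -> V=0 FIRE
t=4: input=3 -> V=0 FIRE
t=5: input=1 -> V=7
t=6: input=4 -> V=0 FIRE
t=7: input=4 -> V=0 FIRE
t=8: input=3 -> V=0 FIRE
t=9: input=2 -> V=14
t=10: input=0 -> V=11
t=11: input=3 -> V=0 FIRE
t=12: input=3 -> V=0 FIRE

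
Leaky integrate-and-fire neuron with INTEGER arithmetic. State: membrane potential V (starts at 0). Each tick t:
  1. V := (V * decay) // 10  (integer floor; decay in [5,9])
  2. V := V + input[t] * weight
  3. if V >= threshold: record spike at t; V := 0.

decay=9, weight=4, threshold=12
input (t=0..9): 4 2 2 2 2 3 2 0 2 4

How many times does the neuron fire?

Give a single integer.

t=0: input=4 -> V=0 FIRE
t=1: input=2 -> V=8
t=2: input=2 -> V=0 FIRE
t=3: input=2 -> V=8
t=4: input=2 -> V=0 FIRE
t=5: input=3 -> V=0 FIRE
t=6: input=2 -> V=8
t=7: input=0 -> V=7
t=8: input=2 -> V=0 FIRE
t=9: input=4 -> V=0 FIRE

Answer: 6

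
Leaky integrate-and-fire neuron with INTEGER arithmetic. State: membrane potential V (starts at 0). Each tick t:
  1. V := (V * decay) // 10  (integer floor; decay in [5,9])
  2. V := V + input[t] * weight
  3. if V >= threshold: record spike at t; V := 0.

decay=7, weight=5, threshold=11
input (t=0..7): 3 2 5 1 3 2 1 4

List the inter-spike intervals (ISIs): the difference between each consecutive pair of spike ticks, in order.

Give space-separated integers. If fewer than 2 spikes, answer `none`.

Answer: 2 2 2 1

Derivation:
t=0: input=3 -> V=0 FIRE
t=1: input=2 -> V=10
t=2: input=5 -> V=0 FIRE
t=3: input=1 -> V=5
t=4: input=3 -> V=0 FIRE
t=5: input=2 -> V=10
t=6: input=1 -> V=0 FIRE
t=7: input=4 -> V=0 FIRE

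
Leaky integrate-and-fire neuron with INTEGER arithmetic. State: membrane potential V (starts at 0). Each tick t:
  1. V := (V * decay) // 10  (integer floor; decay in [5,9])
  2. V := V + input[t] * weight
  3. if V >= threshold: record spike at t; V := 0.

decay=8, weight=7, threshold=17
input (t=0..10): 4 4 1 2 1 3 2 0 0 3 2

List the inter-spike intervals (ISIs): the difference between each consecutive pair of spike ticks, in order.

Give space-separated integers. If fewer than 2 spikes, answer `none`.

t=0: input=4 -> V=0 FIRE
t=1: input=4 -> V=0 FIRE
t=2: input=1 -> V=7
t=3: input=2 -> V=0 FIRE
t=4: input=1 -> V=7
t=5: input=3 -> V=0 FIRE
t=6: input=2 -> V=14
t=7: input=0 -> V=11
t=8: input=0 -> V=8
t=9: input=3 -> V=0 FIRE
t=10: input=2 -> V=14

Answer: 1 2 2 4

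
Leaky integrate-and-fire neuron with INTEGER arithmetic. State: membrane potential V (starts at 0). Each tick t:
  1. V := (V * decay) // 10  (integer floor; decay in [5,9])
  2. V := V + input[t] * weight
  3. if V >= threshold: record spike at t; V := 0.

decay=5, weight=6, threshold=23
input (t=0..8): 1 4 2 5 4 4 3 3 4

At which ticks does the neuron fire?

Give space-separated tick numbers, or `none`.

t=0: input=1 -> V=6
t=1: input=4 -> V=0 FIRE
t=2: input=2 -> V=12
t=3: input=5 -> V=0 FIRE
t=4: input=4 -> V=0 FIRE
t=5: input=4 -> V=0 FIRE
t=6: input=3 -> V=18
t=7: input=3 -> V=0 FIRE
t=8: input=4 -> V=0 FIRE

Answer: 1 3 4 5 7 8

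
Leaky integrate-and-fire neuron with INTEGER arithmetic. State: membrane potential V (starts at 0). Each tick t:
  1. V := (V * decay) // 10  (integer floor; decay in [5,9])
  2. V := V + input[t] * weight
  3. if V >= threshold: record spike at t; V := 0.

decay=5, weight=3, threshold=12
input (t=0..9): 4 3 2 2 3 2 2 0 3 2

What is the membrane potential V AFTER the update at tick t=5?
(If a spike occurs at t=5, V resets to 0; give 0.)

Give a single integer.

Answer: 6

Derivation:
t=0: input=4 -> V=0 FIRE
t=1: input=3 -> V=9
t=2: input=2 -> V=10
t=3: input=2 -> V=11
t=4: input=3 -> V=0 FIRE
t=5: input=2 -> V=6
t=6: input=2 -> V=9
t=7: input=0 -> V=4
t=8: input=3 -> V=11
t=9: input=2 -> V=11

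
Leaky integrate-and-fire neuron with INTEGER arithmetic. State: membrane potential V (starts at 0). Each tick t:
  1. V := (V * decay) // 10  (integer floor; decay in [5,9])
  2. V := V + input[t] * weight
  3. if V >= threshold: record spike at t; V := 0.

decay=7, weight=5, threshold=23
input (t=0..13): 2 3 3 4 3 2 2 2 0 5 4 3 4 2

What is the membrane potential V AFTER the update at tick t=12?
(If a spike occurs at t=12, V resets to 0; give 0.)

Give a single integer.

t=0: input=2 -> V=10
t=1: input=3 -> V=22
t=2: input=3 -> V=0 FIRE
t=3: input=4 -> V=20
t=4: input=3 -> V=0 FIRE
t=5: input=2 -> V=10
t=6: input=2 -> V=17
t=7: input=2 -> V=21
t=8: input=0 -> V=14
t=9: input=5 -> V=0 FIRE
t=10: input=4 -> V=20
t=11: input=3 -> V=0 FIRE
t=12: input=4 -> V=20
t=13: input=2 -> V=0 FIRE

Answer: 20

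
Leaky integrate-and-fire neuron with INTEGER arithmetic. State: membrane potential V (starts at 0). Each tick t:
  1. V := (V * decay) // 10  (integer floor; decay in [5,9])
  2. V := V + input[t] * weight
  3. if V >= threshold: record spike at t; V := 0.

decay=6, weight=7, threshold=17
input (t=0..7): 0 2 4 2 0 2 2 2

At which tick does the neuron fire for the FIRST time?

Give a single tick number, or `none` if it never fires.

Answer: 2

Derivation:
t=0: input=0 -> V=0
t=1: input=2 -> V=14
t=2: input=4 -> V=0 FIRE
t=3: input=2 -> V=14
t=4: input=0 -> V=8
t=5: input=2 -> V=0 FIRE
t=6: input=2 -> V=14
t=7: input=2 -> V=0 FIRE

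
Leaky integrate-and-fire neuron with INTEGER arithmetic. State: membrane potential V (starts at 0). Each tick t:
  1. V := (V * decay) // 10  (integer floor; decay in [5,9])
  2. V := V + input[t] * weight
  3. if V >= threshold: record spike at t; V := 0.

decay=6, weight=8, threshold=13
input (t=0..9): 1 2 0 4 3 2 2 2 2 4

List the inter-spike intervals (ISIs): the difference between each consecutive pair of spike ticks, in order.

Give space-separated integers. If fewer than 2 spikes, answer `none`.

Answer: 2 1 1 1 1 1 1

Derivation:
t=0: input=1 -> V=8
t=1: input=2 -> V=0 FIRE
t=2: input=0 -> V=0
t=3: input=4 -> V=0 FIRE
t=4: input=3 -> V=0 FIRE
t=5: input=2 -> V=0 FIRE
t=6: input=2 -> V=0 FIRE
t=7: input=2 -> V=0 FIRE
t=8: input=2 -> V=0 FIRE
t=9: input=4 -> V=0 FIRE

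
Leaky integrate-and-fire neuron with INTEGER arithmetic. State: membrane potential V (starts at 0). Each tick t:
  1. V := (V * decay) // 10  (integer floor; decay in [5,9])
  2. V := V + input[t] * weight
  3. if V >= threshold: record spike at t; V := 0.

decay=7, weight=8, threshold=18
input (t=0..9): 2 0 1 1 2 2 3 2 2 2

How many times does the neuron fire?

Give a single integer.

t=0: input=2 -> V=16
t=1: input=0 -> V=11
t=2: input=1 -> V=15
t=3: input=1 -> V=0 FIRE
t=4: input=2 -> V=16
t=5: input=2 -> V=0 FIRE
t=6: input=3 -> V=0 FIRE
t=7: input=2 -> V=16
t=8: input=2 -> V=0 FIRE
t=9: input=2 -> V=16

Answer: 4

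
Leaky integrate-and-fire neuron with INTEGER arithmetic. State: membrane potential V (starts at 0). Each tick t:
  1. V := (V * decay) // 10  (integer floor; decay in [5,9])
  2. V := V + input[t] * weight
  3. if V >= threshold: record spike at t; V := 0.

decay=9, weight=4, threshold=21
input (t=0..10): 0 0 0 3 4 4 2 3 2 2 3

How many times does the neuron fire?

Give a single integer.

Answer: 3

Derivation:
t=0: input=0 -> V=0
t=1: input=0 -> V=0
t=2: input=0 -> V=0
t=3: input=3 -> V=12
t=4: input=4 -> V=0 FIRE
t=5: input=4 -> V=16
t=6: input=2 -> V=0 FIRE
t=7: input=3 -> V=12
t=8: input=2 -> V=18
t=9: input=2 -> V=0 FIRE
t=10: input=3 -> V=12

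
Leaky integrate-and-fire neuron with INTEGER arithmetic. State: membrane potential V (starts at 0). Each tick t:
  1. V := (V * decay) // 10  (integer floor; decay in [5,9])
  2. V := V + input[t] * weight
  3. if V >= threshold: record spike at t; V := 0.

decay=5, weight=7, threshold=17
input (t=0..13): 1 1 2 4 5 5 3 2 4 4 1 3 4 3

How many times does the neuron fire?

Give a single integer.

t=0: input=1 -> V=7
t=1: input=1 -> V=10
t=2: input=2 -> V=0 FIRE
t=3: input=4 -> V=0 FIRE
t=4: input=5 -> V=0 FIRE
t=5: input=5 -> V=0 FIRE
t=6: input=3 -> V=0 FIRE
t=7: input=2 -> V=14
t=8: input=4 -> V=0 FIRE
t=9: input=4 -> V=0 FIRE
t=10: input=1 -> V=7
t=11: input=3 -> V=0 FIRE
t=12: input=4 -> V=0 FIRE
t=13: input=3 -> V=0 FIRE

Answer: 10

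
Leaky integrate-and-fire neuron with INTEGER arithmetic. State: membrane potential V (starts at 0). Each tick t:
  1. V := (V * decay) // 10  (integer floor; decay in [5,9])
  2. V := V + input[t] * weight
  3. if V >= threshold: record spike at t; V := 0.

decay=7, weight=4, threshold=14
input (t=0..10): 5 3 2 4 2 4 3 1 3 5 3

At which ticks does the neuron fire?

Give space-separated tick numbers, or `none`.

Answer: 0 2 3 5 8 9

Derivation:
t=0: input=5 -> V=0 FIRE
t=1: input=3 -> V=12
t=2: input=2 -> V=0 FIRE
t=3: input=4 -> V=0 FIRE
t=4: input=2 -> V=8
t=5: input=4 -> V=0 FIRE
t=6: input=3 -> V=12
t=7: input=1 -> V=12
t=8: input=3 -> V=0 FIRE
t=9: input=5 -> V=0 FIRE
t=10: input=3 -> V=12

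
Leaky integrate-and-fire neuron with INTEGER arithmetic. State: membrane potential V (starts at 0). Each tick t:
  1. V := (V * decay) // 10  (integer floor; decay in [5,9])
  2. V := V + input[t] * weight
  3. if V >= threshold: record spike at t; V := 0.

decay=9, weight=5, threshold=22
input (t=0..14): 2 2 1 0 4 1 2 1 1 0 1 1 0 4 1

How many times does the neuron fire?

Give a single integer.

t=0: input=2 -> V=10
t=1: input=2 -> V=19
t=2: input=1 -> V=0 FIRE
t=3: input=0 -> V=0
t=4: input=4 -> V=20
t=5: input=1 -> V=0 FIRE
t=6: input=2 -> V=10
t=7: input=1 -> V=14
t=8: input=1 -> V=17
t=9: input=0 -> V=15
t=10: input=1 -> V=18
t=11: input=1 -> V=21
t=12: input=0 -> V=18
t=13: input=4 -> V=0 FIRE
t=14: input=1 -> V=5

Answer: 3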